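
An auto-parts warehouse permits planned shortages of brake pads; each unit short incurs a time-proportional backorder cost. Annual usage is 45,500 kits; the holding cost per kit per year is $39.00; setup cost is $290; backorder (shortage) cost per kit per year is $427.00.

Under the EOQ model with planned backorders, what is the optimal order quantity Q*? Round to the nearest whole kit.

859 kits

Basic EOQ = √(2·45,500·290/39) = 822.598
Backorder adjustment √((H+b)/b) = √((39+427)/427) = 1.0447
Q* = 822.598 × 1.0447 ≈ 859.34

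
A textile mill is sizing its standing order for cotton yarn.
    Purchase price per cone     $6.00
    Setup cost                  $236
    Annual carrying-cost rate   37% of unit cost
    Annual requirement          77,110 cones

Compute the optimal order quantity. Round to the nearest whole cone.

4,049 cones

Carrying cost H = $6 × 37% = $2.2200/cone/yr
EOQ = √(2DS/H) = √(2 × 77,110 × 236 / 2.22)
    = √(16,394,558.56) ≈ 4,049.02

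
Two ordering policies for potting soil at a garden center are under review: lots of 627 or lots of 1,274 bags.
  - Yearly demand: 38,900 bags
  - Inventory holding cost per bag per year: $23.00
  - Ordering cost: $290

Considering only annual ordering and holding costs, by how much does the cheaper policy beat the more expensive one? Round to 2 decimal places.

$1,696.74

TC(Q) = (D/Q)S + (Q/2)H
TC(627) = (38,900/627)×290 + (627/2)×23 = $25,202.53
TC(1,274) = (38,900/1,274)×290 + (1,274/2)×23 = $23,505.79
Cheaper: Q = 1,274.  Difference = $1,696.74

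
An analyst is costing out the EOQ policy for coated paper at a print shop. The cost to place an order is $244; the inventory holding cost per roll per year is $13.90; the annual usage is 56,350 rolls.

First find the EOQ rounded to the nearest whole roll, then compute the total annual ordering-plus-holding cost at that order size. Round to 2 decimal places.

$19,550.79

2DS/H = 2·56,350·244/13.9 = 1,978,330.94
EOQ = √1,978,330.94 ≈ 1,406.53 → Q = 1,407 rolls
Annual ordering cost = (D/Q)·S = (56,350/1,407) × 244 = $9,772.14
Annual holding cost  = (Q/2)·H = (1,407/2) × 13.9 = $9,778.65
Total = $9,772.14 + $9,778.65 = $19,550.79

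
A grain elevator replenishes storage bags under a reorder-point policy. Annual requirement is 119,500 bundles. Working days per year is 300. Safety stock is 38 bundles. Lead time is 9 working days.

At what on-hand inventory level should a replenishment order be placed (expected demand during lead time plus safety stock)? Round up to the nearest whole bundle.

Daily demand d = 119,500 / 300 = 398.333 bundles/day
Demand during lead time = 398.333 × 9 = 3,585.00
Reorder point = 3,585.00 + 38 = 3,623.00 → round up

3,623 bundles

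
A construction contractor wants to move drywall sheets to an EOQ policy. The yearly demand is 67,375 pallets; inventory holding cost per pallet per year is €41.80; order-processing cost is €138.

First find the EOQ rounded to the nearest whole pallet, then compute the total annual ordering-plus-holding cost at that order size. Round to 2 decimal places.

€27,879.96

Q* = √(2·D·S / H) = √(2·67,375·138 / 41.8) = √444,868.4 ≈ 666.98 → Q = 667 pallets
Annual ordering cost = (D/Q)·S = (67,375/667) × 138 = €13,939.66
Annual holding cost  = (Q/2)·H = (667/2) × 41.8 = €13,940.30
Total = €13,939.66 + €13,940.30 = €27,879.96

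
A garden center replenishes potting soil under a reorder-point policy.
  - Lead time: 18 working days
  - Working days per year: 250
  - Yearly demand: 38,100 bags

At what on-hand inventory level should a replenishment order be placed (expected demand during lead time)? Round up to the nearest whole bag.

Daily demand d = 38,100 / 250 = 152.400 bags/day
Demand during lead time = 152.400 × 18 = 2,743.20
Reorder point = 2,743.20 → round up

2,744 bags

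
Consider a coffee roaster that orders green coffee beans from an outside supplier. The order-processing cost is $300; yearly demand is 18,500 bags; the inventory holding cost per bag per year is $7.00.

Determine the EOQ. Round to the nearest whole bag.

EOQ = √(2DS/H) = √(2 × 18,500 × 300 / 7)
    = √(1,585,714.29) ≈ 1,259.25

1,259 bags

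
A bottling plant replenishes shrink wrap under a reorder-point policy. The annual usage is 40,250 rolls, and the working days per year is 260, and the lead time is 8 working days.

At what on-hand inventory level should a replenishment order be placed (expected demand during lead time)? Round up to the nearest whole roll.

Daily demand d = 40,250 / 260 = 154.808 rolls/day
Demand during lead time = 154.808 × 8 = 1,238.46
Reorder point = 1,238.46 → round up

1,239 rolls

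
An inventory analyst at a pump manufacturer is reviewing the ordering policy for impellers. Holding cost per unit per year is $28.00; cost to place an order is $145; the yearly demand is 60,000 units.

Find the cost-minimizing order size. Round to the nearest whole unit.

788 units

2DS/H = 2·60,000·145/28 = 621,428.57
EOQ = √621,428.57 ≈ 788.31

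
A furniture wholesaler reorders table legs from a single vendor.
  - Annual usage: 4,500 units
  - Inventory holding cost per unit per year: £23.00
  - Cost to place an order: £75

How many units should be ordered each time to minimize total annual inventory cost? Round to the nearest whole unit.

2DS/H = 2·4,500·75/23 = 29,347.83
EOQ = √29,347.83 ≈ 171.31

171 units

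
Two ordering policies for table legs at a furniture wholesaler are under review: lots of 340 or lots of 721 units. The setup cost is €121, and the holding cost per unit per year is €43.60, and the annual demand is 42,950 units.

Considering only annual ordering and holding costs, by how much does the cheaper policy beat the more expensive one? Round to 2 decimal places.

Annual cost at Q: ordering D·S/Q plus holding Q·H/2.
TC(340) = (42,950/340)×121 + (340/2)×43.6 = €22,697.15
TC(721) = (42,950/721)×121 + (721/2)×43.6 = €22,925.78
|ΔTC| = |€22,697.15 − €22,925.78| = €228.63

€228.63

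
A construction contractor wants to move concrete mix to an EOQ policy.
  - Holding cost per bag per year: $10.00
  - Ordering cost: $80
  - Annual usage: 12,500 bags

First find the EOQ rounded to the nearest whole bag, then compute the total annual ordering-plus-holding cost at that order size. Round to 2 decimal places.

$4,472.14

EOQ = √(2DS/H) = √(2 × 12,500 × 80 / 10)
    = √(200,000.00) ≈ 447.21 → Q = 447 bags
Ordering: D/Q × S = 12,500/447 × $80 = $2,237.14
Holding:  Q/2 × H = 447/2 × $10 = $2,235.00
Total = $2,237.14 + $2,235.00 = $4,472.14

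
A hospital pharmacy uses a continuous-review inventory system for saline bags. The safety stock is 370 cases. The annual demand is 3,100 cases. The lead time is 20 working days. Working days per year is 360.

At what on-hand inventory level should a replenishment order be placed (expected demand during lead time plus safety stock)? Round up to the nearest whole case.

543 cases

Daily demand d = 3,100 / 360 = 8.611 cases/day
Demand during lead time = 8.611 × 20 = 172.22
Reorder point = 172.22 + 370 = 542.22 → round up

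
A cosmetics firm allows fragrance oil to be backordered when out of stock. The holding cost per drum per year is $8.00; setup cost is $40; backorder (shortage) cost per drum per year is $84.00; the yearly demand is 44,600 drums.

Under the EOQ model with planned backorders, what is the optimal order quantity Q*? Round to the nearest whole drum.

Q* = √(2DS/H) · √((H + b)/b)
   = √(2 × 44,600 × 40 / 8) · √((8 + 84) / 84)
   = 667.832 × 1.0465 ≈ 698.91

699 drums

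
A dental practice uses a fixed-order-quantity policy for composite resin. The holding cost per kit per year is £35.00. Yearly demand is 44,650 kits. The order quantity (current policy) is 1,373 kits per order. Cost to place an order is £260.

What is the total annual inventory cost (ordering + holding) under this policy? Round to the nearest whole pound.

£32,483

Ordering: D/Q × S = 44,650/1,373 × £260 = £8,455.21
Holding:  Q/2 × H = 1,373/2 × £35 = £24,027.50
Total = £8,455.21 + £24,027.50 = £32,482.71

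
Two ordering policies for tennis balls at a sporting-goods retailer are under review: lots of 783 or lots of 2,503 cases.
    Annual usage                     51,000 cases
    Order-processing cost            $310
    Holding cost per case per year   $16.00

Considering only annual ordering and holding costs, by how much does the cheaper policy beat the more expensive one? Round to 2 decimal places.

TC(Q) = (D/Q)S + (Q/2)H
TC(783) = (51,000/783)×310 + (783/2)×16 = $26,455.57
TC(2,503) = (51,000/2,503)×310 + (2,503/2)×16 = $26,340.42
|ΔTC| = |$26,455.57 − $26,340.42| = $115.15

$115.15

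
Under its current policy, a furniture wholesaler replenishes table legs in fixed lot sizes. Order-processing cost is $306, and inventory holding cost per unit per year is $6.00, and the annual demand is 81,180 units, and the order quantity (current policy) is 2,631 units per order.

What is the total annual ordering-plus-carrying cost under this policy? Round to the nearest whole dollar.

$17,335

Annual ordering cost = (D/Q)·S = (81,180/2,631) × 306 = $9,441.69
Annual holding cost  = (Q/2)·H = (2,631/2) × 6 = $7,893.00
Total = $9,441.69 + $7,893.00 = $17,334.69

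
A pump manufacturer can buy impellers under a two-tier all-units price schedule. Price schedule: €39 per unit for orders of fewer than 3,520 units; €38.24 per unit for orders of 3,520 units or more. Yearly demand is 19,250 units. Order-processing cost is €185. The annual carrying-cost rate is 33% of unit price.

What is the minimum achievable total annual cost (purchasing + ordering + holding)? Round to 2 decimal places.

€759,341.51

H₁ = 33%×€39 = €12.8700;  H₂ = 33%×€38.24 = €12.6192
EOQ₁ = √(2×19,250×185/12.8700) = 743.92  (< 3,520, feasible at tier 1)
EOQ₂ = √(2×19,250×185/12.6192) = 751.28  (< 3,520 → use Q = 3,520 at tier-2 price)
TC(tier 1 (EOQ₁), Q≈743.9) = €760,324.27
TC(tier 2, Q≈3,520.0) = €759,341.51
Minimum at tier 2: €759,341.51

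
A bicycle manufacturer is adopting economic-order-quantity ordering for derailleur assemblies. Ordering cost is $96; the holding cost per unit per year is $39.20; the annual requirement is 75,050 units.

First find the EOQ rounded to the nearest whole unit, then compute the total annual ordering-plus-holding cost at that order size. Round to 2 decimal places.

$23,766.71

2DS/H = 2·75,050·96/39.2 = 367,591.84
EOQ = √367,591.84 ≈ 606.29 → Q = 606 units
Ordering: D/Q × S = 75,050/606 × $96 = $11,889.11
Holding:  Q/2 × H = 606/2 × $39.2 = $11,877.60
Total = $11,889.11 + $11,877.60 = $23,766.71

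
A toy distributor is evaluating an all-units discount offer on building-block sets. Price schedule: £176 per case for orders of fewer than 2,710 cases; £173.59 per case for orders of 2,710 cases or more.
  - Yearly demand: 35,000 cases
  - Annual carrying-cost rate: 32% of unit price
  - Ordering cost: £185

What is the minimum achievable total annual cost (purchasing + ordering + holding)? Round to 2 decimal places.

H₁ = 32%×£176 = £56.3200;  H₂ = 32%×£173.59 = £55.5488
EOQ₁ = √(2×35,000×185/56.3200) = 479.52  (< 2,710, feasible at tier 1)
EOQ₂ = √(2×35,000×185/55.5488) = 482.83  (< 2,710 → use Q = 2,710 at tier-2 price)
TC(tier 1 (EOQ₁), Q≈479.5) = £6,187,006.37
TC(tier 2, Q≈2,710.0) = £6,153,307.92
Minimum at tier 2: £6,153,307.92

£6,153,307.92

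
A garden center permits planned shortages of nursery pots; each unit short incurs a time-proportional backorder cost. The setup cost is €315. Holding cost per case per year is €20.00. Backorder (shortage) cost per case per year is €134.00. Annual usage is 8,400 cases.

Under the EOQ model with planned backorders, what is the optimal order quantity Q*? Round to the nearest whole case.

Basic EOQ = √(2·8,400·315/20) = 514.393
Backorder adjustment √((H+b)/b) = √((20+134)/134) = 1.0720
Q* = 514.393 × 1.0720 ≈ 551.45

551 cases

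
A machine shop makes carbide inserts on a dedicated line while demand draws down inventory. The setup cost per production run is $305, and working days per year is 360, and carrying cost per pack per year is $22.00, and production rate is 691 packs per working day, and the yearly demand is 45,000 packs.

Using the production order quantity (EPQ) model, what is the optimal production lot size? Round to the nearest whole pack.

d = 45,000/360 = 125.0000 packs/day;  effective holding cost H(1 − d/p) = 22·(1 − 125.0000/691) = 18.02026
Q* = √(2DS / H_eff) = √(2·45,000·305 / 18.02026) ≈ 1,234.21

1,234 packs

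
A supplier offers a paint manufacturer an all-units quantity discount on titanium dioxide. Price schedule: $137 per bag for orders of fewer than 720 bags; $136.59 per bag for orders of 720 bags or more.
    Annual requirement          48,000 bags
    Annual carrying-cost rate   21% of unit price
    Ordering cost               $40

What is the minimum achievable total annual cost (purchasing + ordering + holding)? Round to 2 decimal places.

$6,569,312.87

H₁ = 21%×$137 = $28.7700;  H₂ = 21%×$136.59 = $28.6839
EOQ₁ = √(2×48,000×40/28.7700) = 365.34  (< 720, feasible at tier 1)
EOQ₂ = √(2×48,000×40/28.6839) = 365.89  (< 720 → use Q = 720 at tier-2 price)
TC(tier 1 (EOQ₁), Q≈365.3) = $6,586,510.79
TC(tier 2, Q≈720.0) = $6,569,312.87
Minimum at tier 2: $6,569,312.87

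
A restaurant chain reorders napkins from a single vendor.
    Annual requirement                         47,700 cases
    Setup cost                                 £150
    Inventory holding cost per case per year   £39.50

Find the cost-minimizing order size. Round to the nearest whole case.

602 cases

Optimal lot size Q* = (2 × 47,700 × £150 / £39.5)^½ ≈ 601.90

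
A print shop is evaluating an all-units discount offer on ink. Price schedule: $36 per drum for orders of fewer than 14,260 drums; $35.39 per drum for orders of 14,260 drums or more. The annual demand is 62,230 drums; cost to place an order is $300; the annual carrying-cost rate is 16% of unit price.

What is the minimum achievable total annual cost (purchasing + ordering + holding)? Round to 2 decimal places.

$2,244,001.80

H₁ = 16%×$36 = $5.7600;  H₂ = 16%×$35.39 = $5.6624
EOQ₁ = √(2×62,230×300/5.7600) = 2,546.03  (< 14,260, feasible at tier 1)
EOQ₂ = √(2×62,230×300/5.6624) = 2,567.88  (< 14,260 → use Q = 14,260 at tier-2 price)
TC(tier 1 (EOQ₁), Q≈2,546.0) = $2,254,945.16
TC(tier 2, Q≈14,260.0) = $2,244,001.80
Minimum at tier 2: $2,244,001.80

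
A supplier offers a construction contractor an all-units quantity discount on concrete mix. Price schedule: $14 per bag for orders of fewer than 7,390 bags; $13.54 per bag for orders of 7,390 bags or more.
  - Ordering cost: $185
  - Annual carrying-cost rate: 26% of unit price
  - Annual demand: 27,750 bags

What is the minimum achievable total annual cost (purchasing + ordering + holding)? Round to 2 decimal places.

H₁ = 26%×$14 = $3.6400;  H₂ = 26%×$13.54 = $3.5204
EOQ₁ = √(2×27,750×185/3.6400) = 1,679.51  (< 7,390, feasible at tier 1)
EOQ₂ = √(2×27,750×185/3.5204) = 1,707.80  (< 7,390 → use Q = 7,390 at tier-2 price)
TC(tier 1 (EOQ₁), Q≈1,679.5) = $394,613.40
TC(tier 2, Q≈7,390.0) = $389,437.57
Minimum at tier 2: $389,437.57

$389,437.57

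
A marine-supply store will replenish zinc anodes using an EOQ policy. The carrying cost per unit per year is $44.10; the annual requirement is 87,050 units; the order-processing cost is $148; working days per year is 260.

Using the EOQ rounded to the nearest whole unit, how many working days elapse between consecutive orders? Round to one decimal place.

2.3 days

Q* = √(2·D·S / H) = √(2·87,050·148 / 44.1) = √584,281.2 ≈ 764.38 → Q = 764 units
T = Q/D × 260 days = 764/87,050 × 260 = 2.282 days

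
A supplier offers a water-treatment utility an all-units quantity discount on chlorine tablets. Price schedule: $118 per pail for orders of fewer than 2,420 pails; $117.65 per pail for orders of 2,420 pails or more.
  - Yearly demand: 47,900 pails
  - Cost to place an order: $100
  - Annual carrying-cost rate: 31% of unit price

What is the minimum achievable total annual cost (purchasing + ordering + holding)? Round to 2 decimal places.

H₁ = 31%×$118 = $36.5800;  H₂ = 31%×$117.65 = $36.4715
EOQ₁ = √(2×47,900×100/36.5800) = 511.75  (< 2,420, feasible at tier 1)
EOQ₂ = √(2×47,900×100/36.4715) = 512.51  (< 2,420 → use Q = 2,420 at tier-2 price)
TC(tier 1 (EOQ₁), Q≈511.8) = $5,670,919.95
TC(tier 2, Q≈2,420.0) = $5,681,544.85
Minimum at tier 1 (EOQ₁): $5,670,919.95

$5,670,919.95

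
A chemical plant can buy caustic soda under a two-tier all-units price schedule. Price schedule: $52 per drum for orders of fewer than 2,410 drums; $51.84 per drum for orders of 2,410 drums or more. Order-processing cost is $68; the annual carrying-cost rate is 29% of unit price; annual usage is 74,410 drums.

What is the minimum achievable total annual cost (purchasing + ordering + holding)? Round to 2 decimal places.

$3,877,629.42

H₁ = 29%×$52 = $15.0800;  H₂ = 29%×$51.84 = $15.0336
EOQ₁ = √(2×74,410×68/15.0800) = 819.19  (< 2,410, feasible at tier 1)
EOQ₂ = √(2×74,410×68/15.0336) = 820.45  (< 2,410 → use Q = 2,410 at tier-2 price)
TC(tier 1 (EOQ₁), Q≈819.2) = $3,881,673.38
TC(tier 2, Q≈2,410.0) = $3,877,629.42
Minimum at tier 2: $3,877,629.42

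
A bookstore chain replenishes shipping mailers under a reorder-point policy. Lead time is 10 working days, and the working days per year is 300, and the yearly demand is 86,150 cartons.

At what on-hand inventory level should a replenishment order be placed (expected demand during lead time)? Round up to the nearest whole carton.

Daily demand d = 86,150 / 300 = 287.167 cartons/day
Demand during lead time = 287.167 × 10 = 2,871.67
Reorder point = 2,871.67 → round up

2,872 cartons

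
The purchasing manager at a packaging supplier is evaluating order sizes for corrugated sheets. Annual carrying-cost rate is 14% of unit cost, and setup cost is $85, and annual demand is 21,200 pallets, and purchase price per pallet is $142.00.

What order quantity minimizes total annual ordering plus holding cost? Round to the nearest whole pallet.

426 pallets

Carrying cost H = $142 × 14% = $19.8800/pallet/yr
EOQ = √(2DS/H) = √(2 × 21,200 × 85 / 19.88)
    = √(181,287.73) ≈ 425.78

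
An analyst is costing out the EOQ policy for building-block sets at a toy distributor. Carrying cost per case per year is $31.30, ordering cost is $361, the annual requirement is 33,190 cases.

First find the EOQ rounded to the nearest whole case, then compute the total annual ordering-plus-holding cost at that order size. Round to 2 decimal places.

Optimal lot size Q* = (2 × 33,190 × $361 / $31.3)^½ ≈ 874.98 → Q = 875 cases
Ordering: D/Q × S = 33,190/875 × $361 = $13,693.25
Holding:  Q/2 × H = 875/2 × $31.3 = $13,693.75
Total = $13,693.25 + $13,693.75 = $27,387.00

$27,387.00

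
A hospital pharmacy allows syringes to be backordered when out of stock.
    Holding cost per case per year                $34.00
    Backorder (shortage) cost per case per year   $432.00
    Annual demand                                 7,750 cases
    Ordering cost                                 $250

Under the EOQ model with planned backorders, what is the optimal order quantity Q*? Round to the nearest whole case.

351 cases

Q* = √(2DS/H) · √((H + b)/b)
   = √(2 × 7,750 × 250 / 34) · √((34 + 432) / 432)
   = 337.595 × 1.0386 ≈ 350.63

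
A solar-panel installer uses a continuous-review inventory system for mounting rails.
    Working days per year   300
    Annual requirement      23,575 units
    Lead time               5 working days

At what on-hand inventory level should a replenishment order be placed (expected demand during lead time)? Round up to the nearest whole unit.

Daily demand d = 23,575 / 300 = 78.583 units/day
Demand during lead time = 78.583 × 5 = 392.92
Reorder point = 392.92 → round up

393 units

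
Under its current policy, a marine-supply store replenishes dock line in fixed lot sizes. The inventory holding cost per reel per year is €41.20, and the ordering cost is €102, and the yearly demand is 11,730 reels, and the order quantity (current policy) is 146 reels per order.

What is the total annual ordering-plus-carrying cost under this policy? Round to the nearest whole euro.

€11,203

Orders/yr = 11,730/146 = 80.342; ordering cost = 80.342 × €102 = €8,194.93
Average inventory = 146/2 = 73; holding cost = 73 × €41.2 = €3,007.60
Total = €8,194.93 + €3,007.60 = €11,202.53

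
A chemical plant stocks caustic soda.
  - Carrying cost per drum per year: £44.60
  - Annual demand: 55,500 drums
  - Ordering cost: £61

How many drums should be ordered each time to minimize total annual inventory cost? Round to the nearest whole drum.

Optimal lot size Q* = (2 × 55,500 × £61 / £44.6)^½ ≈ 389.64

390 drums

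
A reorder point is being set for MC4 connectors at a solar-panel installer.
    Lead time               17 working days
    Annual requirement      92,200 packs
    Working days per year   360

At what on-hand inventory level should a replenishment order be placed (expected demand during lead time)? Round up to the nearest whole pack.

4,354 packs

Daily demand d = 92,200 / 360 = 256.111 packs/day
Demand during lead time = 256.111 × 17 = 4,353.89
Reorder point = 4,353.89 → round up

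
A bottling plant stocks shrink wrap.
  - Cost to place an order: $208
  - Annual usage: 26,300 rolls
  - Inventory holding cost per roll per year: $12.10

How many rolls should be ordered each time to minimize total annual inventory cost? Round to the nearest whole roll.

Optimal lot size Q* = (2 × 26,300 × $208 / $12.1)^½ ≈ 950.89

951 rolls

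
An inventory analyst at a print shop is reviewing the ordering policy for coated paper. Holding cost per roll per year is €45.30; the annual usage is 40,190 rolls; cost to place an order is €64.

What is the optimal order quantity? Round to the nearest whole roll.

337 rolls

Q* = √(2·D·S / H) = √(2·40,190·64 / 45.3) = √113,561.1 ≈ 336.99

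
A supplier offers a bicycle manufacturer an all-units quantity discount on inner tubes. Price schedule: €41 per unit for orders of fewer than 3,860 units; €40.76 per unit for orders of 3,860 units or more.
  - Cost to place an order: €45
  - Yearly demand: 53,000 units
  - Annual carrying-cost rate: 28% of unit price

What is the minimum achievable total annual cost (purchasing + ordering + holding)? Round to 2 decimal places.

€2,180,399.97

H₁ = 28%×€41 = €11.4800;  H₂ = 28%×€40.76 = €11.4128
EOQ₁ = √(2×53,000×45/11.4800) = 644.60  (< 3,860, feasible at tier 1)
EOQ₂ = √(2×53,000×45/11.4128) = 646.49  (< 3,860 → use Q = 3,860 at tier-2 price)
TC(tier 1 (EOQ₁), Q≈644.6) = €2,180,399.97
TC(tier 2, Q≈3,860.0) = €2,182,924.58
Minimum at tier 1 (EOQ₁): €2,180,399.97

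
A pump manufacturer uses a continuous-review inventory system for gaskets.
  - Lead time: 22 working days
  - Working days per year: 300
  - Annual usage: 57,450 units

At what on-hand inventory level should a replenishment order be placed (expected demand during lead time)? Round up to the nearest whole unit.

Daily demand d = 57,450 / 300 = 191.500 units/day
Demand during lead time = 191.500 × 22 = 4,213.00
Reorder point = 4,213.00 → round up

4,213 units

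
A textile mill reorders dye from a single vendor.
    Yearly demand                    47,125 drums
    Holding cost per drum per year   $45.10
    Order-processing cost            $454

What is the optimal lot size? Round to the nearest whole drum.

2DS/H = 2·47,125·454/45.1 = 948,769.40
EOQ = √948,769.40 ≈ 974.05

974 drums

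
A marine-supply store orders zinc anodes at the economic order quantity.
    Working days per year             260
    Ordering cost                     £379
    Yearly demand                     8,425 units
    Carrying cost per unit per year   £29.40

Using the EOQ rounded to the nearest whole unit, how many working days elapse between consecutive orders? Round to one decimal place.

14.4 days

2DS/H = 2·8,425·379/29.4 = 217,215.99
EOQ = √217,215.99 ≈ 466.06 → Q = 466 units
Days between orders = 260 / (D/Q) = 260 / 18.079 ≈ 14.381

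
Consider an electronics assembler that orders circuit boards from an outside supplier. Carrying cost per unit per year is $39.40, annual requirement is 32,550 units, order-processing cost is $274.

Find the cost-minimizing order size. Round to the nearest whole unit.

673 units

Q* = √(2·D·S / H) = √(2·32,550·274 / 39.4) = √452,725.9 ≈ 672.85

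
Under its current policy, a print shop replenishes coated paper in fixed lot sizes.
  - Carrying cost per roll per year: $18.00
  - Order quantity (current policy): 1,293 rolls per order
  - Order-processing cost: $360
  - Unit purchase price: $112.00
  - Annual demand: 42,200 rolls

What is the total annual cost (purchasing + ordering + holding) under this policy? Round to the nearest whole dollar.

$4,749,786

Ordering: D/Q × S = 42,200/1,293 × $360 = $11,749.42
Holding:  Q/2 × H = 1,293/2 × $18 = $11,637.00
Purchase cost = D·C = 42,200 × 112 = $4,726,400.00
Total = $11,749.42 + $11,637.00 + $4,726,400.00 = $4,749,786.42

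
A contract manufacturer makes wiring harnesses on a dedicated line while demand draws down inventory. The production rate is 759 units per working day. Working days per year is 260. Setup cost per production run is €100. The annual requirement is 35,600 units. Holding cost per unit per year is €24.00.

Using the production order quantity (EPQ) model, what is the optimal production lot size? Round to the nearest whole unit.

602 units

Daily demand d = 35,600/260 = 136.923; p = 759; 1 − d/p = 0.81960
EPQ = √(2DS / (H(1 − d/p)))
    = √(2 × 35,600 × 100 / (24 × 0.81960)) ≈ 601.64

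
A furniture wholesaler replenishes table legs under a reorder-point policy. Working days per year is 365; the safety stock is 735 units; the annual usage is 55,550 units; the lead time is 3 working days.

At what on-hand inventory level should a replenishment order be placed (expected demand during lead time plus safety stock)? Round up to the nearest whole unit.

Daily demand d = 55,550 / 365 = 152.192 units/day
Demand during lead time = 152.192 × 3 = 456.58
Reorder point = 456.58 + 735 = 1,191.58 → round up

1,192 units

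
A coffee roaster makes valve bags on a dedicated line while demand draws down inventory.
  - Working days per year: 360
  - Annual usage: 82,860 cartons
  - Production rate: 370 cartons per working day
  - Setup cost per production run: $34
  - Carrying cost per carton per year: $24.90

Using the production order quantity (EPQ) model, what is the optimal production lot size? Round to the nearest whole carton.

d = 82,860/360 = 230.1667 cartons/day;  effective holding cost H(1 − d/p) = 24.9·(1 − 230.1667/370) = 9.41041
Q* = √(2DS / H_eff) = √(2·82,860·34 / 9.41041) ≈ 773.79

774 cartons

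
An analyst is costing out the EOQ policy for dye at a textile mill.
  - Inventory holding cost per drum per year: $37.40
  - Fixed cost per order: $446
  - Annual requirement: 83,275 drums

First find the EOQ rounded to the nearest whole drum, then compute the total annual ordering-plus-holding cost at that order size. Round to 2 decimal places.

$52,707.88

Q* = √(2·D·S / H) = √(2·83,275·446 / 37.4) = √1,986,131.0 ≈ 1,409.30 → Q = 1,409 drums
Ordering: D/Q × S = 83,275/1,409 × $446 = $26,359.58
Holding:  Q/2 × H = 1,409/2 × $37.4 = $26,348.30
Total = $26,359.58 + $26,348.30 = $52,707.88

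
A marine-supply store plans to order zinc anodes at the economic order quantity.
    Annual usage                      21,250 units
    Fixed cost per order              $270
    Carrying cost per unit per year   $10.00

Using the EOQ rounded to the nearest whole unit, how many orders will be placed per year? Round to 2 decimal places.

19.84 orders per year

2DS/H = 2·21,250·270/10 = 1,147,500.00
EOQ = √1,147,500.00 ≈ 1,071.21 → Q = 1,071
N = D/Q = 21,250/1,071 ≈ 19.841 orders/yr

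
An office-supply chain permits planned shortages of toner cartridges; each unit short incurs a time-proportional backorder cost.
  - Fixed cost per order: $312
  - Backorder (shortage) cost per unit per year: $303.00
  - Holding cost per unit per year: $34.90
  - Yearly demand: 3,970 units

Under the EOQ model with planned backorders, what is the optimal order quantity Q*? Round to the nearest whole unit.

Basic EOQ = √(2·3,970·312/34.9) = 266.425
Backorder adjustment √((H+b)/b) = √((34.9+303)/303) = 1.0560
Q* = 266.425 × 1.0560 ≈ 281.35

281 units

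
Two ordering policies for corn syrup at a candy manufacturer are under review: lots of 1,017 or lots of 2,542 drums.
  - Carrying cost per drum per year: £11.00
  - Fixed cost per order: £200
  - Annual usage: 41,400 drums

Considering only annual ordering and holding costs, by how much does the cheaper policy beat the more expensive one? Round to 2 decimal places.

£3,503.18

TC(Q) = (D/Q)S + (Q/2)H
TC(1,017) = (41,400/1,017)×200 + (1,017/2)×11 = £13,735.09
TC(2,542) = (41,400/2,542)×200 + (2,542/2)×11 = £17,238.28
|ΔTC| = |£13,735.09 − £17,238.28| = £3,503.18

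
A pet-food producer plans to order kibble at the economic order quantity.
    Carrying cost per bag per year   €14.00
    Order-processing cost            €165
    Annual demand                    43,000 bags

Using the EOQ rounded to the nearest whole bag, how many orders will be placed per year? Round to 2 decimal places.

42.70 orders per year

Q* = √(2·D·S / H) = √(2·43,000·165 / 14) = √1,013,571.4 ≈ 1,006.76 → Q = 1,007
Orders per year = D/Q = 43,000 / 1,007 = 42.701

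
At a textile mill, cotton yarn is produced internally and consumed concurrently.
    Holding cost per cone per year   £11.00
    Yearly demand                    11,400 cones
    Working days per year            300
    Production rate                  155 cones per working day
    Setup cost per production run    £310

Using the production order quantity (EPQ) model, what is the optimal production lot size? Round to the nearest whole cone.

d = 11,400/300 = 38.0000 cones/day;  effective holding cost H(1 − d/p) = 11·(1 − 38.0000/155) = 8.30323
Q* = √(2DS / H_eff) = √(2·11,400·310 / 8.30323) ≈ 922.62

923 cones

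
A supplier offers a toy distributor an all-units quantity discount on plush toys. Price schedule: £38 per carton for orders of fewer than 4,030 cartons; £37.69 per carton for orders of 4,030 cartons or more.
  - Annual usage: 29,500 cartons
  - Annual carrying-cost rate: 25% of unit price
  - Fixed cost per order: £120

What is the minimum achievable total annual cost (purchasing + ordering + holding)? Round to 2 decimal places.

£1,129,201.22

H₁ = 25%×£38 = £9.5000;  H₂ = 25%×£37.69 = £9.4225
EOQ₁ = √(2×29,500×120/9.5000) = 863.29  (< 4,030, feasible at tier 1)
EOQ₂ = √(2×29,500×120/9.4225) = 866.83  (< 4,030 → use Q = 4,030 at tier-2 price)
TC(tier 1 (EOQ₁), Q≈863.3) = £1,129,201.22
TC(tier 2, Q≈4,030.0) = £1,131,719.75
Minimum at tier 1 (EOQ₁): £1,129,201.22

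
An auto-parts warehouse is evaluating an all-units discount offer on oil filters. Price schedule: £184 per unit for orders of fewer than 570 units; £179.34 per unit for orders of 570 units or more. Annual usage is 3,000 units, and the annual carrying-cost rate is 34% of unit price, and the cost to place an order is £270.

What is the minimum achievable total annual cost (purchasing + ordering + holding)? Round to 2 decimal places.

H₁ = 34%×£184 = £62.5600;  H₂ = 34%×£179.34 = £60.9756
EOQ₁ = √(2×3,000×270/62.5600) = 160.92  (< 570, feasible at tier 1)
EOQ₂ = √(2×3,000×270/60.9756) = 163.00  (< 570 → use Q = 570 at tier-2 price)
TC(tier 1 (EOQ₁), Q≈160.9) = £562,067.13
TC(tier 2, Q≈570.0) = £556,819.10
Minimum at tier 2: £556,819.10

£556,819.10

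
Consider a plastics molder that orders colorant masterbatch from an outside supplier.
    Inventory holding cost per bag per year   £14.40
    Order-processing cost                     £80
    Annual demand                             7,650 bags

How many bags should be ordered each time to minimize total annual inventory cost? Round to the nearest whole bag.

2DS/H = 2·7,650·80/14.4 = 85,000.00
EOQ = √85,000.00 ≈ 291.55

292 bags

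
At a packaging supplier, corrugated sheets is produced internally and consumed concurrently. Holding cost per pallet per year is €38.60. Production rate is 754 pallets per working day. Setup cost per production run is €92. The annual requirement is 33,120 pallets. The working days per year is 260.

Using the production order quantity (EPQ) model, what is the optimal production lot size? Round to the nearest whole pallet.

d = 33,120/260 = 127.3846 pallets/day;  effective holding cost H(1 − d/p) = 38.6·(1 − 127.3846/754) = 32.07872
Q* = √(2DS / H_eff) = √(2·33,120·92 / 32.07872) ≈ 435.86

436 pallets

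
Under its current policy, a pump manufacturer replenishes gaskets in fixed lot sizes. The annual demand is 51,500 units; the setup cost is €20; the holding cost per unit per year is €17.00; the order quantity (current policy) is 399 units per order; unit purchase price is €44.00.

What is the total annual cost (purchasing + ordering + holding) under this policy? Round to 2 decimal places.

€2,271,972.95

Annual ordering cost = (D/Q)·S = (51,500/399) × 20 = €2,581.45
Annual holding cost  = (Q/2)·H = (399/2) × 17 = €3,391.50
Purchase cost = D·C = 51,500 × 44 = €2,266,000.00
Total = €2,581.45 + €3,391.50 + €2,266,000.00 = €2,271,972.95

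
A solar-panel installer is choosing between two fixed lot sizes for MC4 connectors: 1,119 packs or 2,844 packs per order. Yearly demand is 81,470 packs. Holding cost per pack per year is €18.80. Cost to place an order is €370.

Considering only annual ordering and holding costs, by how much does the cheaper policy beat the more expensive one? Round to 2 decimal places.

Annual cost at Q: ordering D·S/Q plus holding Q·H/2.
TC(1,119) = (81,470/1,119)×370 + (1,119/2)×18.8 = €37,456.85
TC(2,844) = (81,470/2,844)×370 + (2,844/2)×18.8 = €37,332.72
|ΔTC| = |€37,456.85 − €37,332.72| = €124.13

€124.13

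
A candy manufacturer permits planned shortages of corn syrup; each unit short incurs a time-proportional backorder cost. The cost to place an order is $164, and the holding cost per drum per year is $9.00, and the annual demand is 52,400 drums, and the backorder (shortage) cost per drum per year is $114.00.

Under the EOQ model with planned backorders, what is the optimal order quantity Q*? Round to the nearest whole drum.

Basic EOQ = √(2·52,400·164/9) = 1,381.915
Backorder adjustment √((H+b)/b) = √((9+114)/114) = 1.0387
Q* = 1,381.915 × 1.0387 ≈ 1,435.43

1,435 drums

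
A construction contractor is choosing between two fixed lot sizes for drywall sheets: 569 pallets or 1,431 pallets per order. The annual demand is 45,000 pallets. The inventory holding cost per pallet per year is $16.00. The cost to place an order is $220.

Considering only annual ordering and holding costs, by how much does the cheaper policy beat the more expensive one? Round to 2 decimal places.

$3,584.71

TC(Q) = (D/Q)S + (Q/2)H
TC(569) = (45,000/569)×220 + (569/2)×16 = $21,950.95
TC(1,431) = (45,000/1,431)×220 + (1,431/2)×16 = $18,366.24
Cheaper: Q = 1,431.  Difference = $3,584.71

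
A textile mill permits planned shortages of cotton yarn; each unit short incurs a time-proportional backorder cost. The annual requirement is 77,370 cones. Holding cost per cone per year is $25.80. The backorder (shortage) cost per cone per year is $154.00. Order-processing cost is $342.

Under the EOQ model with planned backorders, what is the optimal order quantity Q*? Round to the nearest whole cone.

Basic EOQ = √(2·77,370·342/25.8) = 1,432.203
Backorder adjustment √((H+b)/b) = √((25.8+154)/154) = 1.0805
Q* = 1,432.203 × 1.0805 ≈ 1,547.53

1,548 cones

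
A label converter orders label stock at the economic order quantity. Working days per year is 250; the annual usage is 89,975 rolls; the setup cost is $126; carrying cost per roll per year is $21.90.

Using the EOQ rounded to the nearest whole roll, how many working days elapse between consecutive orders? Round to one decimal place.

2.8 days

2DS/H = 2·89,975·126/21.9 = 1,035,328.77
EOQ = √1,035,328.77 ≈ 1,017.51 → Q = 1,018 rolls
Cycle time = (working days × Q)/D = (250 × 1,018) / 89,975 = 2.829 days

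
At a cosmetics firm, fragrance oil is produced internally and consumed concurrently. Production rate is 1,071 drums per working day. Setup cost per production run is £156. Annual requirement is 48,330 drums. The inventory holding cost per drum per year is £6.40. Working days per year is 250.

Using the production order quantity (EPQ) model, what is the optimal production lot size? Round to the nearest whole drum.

1,696 drums

Daily demand d = 48,330/250 = 193.320; p = 1071; 1 − d/p = 0.81950
EPQ = √(2DS / (H(1 − d/p)))
    = √(2 × 48,330 × 156 / (6.4 × 0.81950)) ≈ 1,695.60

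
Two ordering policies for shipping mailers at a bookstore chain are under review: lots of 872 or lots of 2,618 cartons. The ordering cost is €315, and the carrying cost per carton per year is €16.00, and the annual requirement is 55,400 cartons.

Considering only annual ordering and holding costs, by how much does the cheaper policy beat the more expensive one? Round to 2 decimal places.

For each Q, cost = (D/Q)·S + (Q/2)·H.
TC(872) = (55,400/872)×315 + (872/2)×16 = €26,988.61
TC(2,618) = (55,400/2,618)×315 + (2,618/2)×16 = €27,609.78
Cheaper: Q = 872.  Difference = €621.16

€621.16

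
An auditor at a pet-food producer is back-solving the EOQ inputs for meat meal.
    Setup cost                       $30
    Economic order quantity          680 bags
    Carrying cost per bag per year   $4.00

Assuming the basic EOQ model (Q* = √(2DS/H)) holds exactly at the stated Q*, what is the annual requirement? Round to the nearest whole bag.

From Q* = √(2DS/H) ⇒ Q*² = 2DS/H.
D = Q²H / (2S) = 680² × 4 / (2 × 30) = 30,826.67

30,827 bags per year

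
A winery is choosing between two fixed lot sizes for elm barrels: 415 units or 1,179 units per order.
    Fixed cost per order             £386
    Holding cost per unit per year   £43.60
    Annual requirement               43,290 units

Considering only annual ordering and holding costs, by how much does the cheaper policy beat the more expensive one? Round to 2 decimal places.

Annual cost at Q: ordering D·S/Q plus holding Q·H/2.
TC(415) = (43,290/415)×386 + (415/2)×43.6 = £49,311.92
TC(1,179) = (43,290/1,179)×386 + (1,179/2)×43.6 = £39,875.18
Cheaper: Q = 1,179.  Difference = £9,436.74

£9,436.74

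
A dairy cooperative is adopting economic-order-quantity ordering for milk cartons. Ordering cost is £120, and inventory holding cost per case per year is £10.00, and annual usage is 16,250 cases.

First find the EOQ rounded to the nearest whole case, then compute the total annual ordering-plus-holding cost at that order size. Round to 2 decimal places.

2DS/H = 2·16,250·120/10 = 390,000.00
EOQ = √390,000.00 ≈ 624.50 → Q = 624 cases
Annual ordering cost = (D/Q)·S = (16,250/624) × 120 = £3,125.00
Annual holding cost  = (Q/2)·H = (624/2) × 10 = £3,120.00
Total = £3,125.00 + £3,120.00 = £6,245.00

£6,245.00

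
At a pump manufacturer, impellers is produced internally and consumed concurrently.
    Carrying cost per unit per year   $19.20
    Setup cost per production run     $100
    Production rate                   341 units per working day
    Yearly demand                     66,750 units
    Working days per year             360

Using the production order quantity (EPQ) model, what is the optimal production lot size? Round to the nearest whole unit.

d = 66,750/360 = 185.4167 units/day;  effective holding cost H(1 − d/p) = 19.2·(1 − 185.4167/341) = 8.76012
Q* = √(2DS / H_eff) = √(2·66,750·100 / 8.76012) ≈ 1,234.48

1,234 units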